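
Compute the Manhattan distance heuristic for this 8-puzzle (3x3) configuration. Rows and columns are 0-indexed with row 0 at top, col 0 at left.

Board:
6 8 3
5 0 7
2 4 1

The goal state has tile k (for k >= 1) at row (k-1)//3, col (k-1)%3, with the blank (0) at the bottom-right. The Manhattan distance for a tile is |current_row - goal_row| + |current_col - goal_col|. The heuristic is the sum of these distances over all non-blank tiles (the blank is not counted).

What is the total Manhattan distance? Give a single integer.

Tile 6: (0,0)->(1,2) = 3
Tile 8: (0,1)->(2,1) = 2
Tile 3: (0,2)->(0,2) = 0
Tile 5: (1,0)->(1,1) = 1
Tile 7: (1,2)->(2,0) = 3
Tile 2: (2,0)->(0,1) = 3
Tile 4: (2,1)->(1,0) = 2
Tile 1: (2,2)->(0,0) = 4
Sum: 3 + 2 + 0 + 1 + 3 + 3 + 2 + 4 = 18

Answer: 18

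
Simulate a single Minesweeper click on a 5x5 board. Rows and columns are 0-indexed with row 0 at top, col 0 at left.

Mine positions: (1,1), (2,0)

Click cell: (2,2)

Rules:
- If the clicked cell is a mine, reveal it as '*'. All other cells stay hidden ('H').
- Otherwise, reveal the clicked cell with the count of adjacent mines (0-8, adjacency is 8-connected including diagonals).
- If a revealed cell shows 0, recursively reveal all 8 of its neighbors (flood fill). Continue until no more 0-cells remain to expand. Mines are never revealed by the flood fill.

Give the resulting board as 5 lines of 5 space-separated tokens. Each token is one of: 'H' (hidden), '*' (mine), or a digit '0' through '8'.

H H H H H
H H H H H
H H 1 H H
H H H H H
H H H H H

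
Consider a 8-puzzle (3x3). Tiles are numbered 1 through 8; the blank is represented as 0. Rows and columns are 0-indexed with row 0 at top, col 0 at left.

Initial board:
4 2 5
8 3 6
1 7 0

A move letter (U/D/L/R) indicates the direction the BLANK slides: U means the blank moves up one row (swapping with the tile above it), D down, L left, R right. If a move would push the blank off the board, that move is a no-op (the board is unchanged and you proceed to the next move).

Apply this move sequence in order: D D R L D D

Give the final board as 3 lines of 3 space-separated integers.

Answer: 4 2 5
8 3 6
1 0 7

Derivation:
After move 1 (D):
4 2 5
8 3 6
1 7 0

After move 2 (D):
4 2 5
8 3 6
1 7 0

After move 3 (R):
4 2 5
8 3 6
1 7 0

After move 4 (L):
4 2 5
8 3 6
1 0 7

After move 5 (D):
4 2 5
8 3 6
1 0 7

After move 6 (D):
4 2 5
8 3 6
1 0 7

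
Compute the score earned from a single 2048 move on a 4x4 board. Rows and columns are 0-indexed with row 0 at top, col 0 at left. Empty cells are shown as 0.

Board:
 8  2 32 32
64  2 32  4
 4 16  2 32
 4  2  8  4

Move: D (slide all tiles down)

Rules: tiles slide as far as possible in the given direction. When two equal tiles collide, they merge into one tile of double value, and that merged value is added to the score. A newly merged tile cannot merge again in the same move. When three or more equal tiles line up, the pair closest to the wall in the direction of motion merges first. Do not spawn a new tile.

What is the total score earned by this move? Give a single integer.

Slide down:
col 0: [8, 64, 4, 4] -> [0, 8, 64, 8]  score +8 (running 8)
col 1: [2, 2, 16, 2] -> [0, 4, 16, 2]  score +4 (running 12)
col 2: [32, 32, 2, 8] -> [0, 64, 2, 8]  score +64 (running 76)
col 3: [32, 4, 32, 4] -> [32, 4, 32, 4]  score +0 (running 76)
Board after move:
 0  0  0 32
 8  4 64  4
64 16  2 32
 8  2  8  4

Answer: 76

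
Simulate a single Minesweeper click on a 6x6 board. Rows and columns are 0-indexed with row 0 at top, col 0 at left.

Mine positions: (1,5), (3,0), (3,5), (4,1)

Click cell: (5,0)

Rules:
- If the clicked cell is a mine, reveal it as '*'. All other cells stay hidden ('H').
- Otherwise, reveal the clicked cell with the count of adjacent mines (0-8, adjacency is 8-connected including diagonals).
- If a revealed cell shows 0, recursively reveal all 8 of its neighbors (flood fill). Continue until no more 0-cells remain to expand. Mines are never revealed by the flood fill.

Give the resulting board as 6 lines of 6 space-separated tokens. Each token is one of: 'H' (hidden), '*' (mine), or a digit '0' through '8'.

H H H H H H
H H H H H H
H H H H H H
H H H H H H
H H H H H H
1 H H H H H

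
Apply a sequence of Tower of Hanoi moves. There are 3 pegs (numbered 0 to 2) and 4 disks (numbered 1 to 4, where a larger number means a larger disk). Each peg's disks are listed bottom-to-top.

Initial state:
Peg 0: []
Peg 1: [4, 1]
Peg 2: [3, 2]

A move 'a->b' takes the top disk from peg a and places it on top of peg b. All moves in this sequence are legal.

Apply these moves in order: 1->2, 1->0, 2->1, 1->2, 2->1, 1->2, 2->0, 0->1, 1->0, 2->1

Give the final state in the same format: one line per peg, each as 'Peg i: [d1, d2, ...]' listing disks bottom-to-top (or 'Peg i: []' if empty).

After move 1 (1->2):
Peg 0: []
Peg 1: [4]
Peg 2: [3, 2, 1]

After move 2 (1->0):
Peg 0: [4]
Peg 1: []
Peg 2: [3, 2, 1]

After move 3 (2->1):
Peg 0: [4]
Peg 1: [1]
Peg 2: [3, 2]

After move 4 (1->2):
Peg 0: [4]
Peg 1: []
Peg 2: [3, 2, 1]

After move 5 (2->1):
Peg 0: [4]
Peg 1: [1]
Peg 2: [3, 2]

After move 6 (1->2):
Peg 0: [4]
Peg 1: []
Peg 2: [3, 2, 1]

After move 7 (2->0):
Peg 0: [4, 1]
Peg 1: []
Peg 2: [3, 2]

After move 8 (0->1):
Peg 0: [4]
Peg 1: [1]
Peg 2: [3, 2]

After move 9 (1->0):
Peg 0: [4, 1]
Peg 1: []
Peg 2: [3, 2]

After move 10 (2->1):
Peg 0: [4, 1]
Peg 1: [2]
Peg 2: [3]

Answer: Peg 0: [4, 1]
Peg 1: [2]
Peg 2: [3]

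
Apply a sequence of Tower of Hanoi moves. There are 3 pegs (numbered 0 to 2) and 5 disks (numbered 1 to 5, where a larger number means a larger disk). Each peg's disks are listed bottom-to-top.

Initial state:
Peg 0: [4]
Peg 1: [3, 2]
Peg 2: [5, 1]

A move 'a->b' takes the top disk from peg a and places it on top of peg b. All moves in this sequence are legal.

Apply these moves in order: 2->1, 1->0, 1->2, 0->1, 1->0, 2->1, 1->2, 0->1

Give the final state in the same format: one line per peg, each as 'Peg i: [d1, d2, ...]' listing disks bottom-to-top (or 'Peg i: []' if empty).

After move 1 (2->1):
Peg 0: [4]
Peg 1: [3, 2, 1]
Peg 2: [5]

After move 2 (1->0):
Peg 0: [4, 1]
Peg 1: [3, 2]
Peg 2: [5]

After move 3 (1->2):
Peg 0: [4, 1]
Peg 1: [3]
Peg 2: [5, 2]

After move 4 (0->1):
Peg 0: [4]
Peg 1: [3, 1]
Peg 2: [5, 2]

After move 5 (1->0):
Peg 0: [4, 1]
Peg 1: [3]
Peg 2: [5, 2]

After move 6 (2->1):
Peg 0: [4, 1]
Peg 1: [3, 2]
Peg 2: [5]

After move 7 (1->2):
Peg 0: [4, 1]
Peg 1: [3]
Peg 2: [5, 2]

After move 8 (0->1):
Peg 0: [4]
Peg 1: [3, 1]
Peg 2: [5, 2]

Answer: Peg 0: [4]
Peg 1: [3, 1]
Peg 2: [5, 2]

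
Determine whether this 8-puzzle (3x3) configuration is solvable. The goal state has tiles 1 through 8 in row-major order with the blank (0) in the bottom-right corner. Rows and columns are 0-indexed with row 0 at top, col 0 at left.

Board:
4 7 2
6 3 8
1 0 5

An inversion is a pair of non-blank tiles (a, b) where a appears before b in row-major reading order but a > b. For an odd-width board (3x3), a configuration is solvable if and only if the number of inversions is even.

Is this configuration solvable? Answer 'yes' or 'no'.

Answer: no

Derivation:
Inversions (pairs i<j in row-major order where tile[i] > tile[j] > 0): 15
15 is odd, so the puzzle is not solvable.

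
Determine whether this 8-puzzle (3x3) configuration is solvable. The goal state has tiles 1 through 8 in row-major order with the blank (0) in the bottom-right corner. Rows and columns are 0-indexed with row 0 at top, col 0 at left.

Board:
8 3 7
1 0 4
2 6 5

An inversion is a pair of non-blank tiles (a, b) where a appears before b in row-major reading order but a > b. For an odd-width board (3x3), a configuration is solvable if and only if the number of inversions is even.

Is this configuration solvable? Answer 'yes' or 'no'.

Inversions (pairs i<j in row-major order where tile[i] > tile[j] > 0): 16
16 is even, so the puzzle is solvable.

Answer: yes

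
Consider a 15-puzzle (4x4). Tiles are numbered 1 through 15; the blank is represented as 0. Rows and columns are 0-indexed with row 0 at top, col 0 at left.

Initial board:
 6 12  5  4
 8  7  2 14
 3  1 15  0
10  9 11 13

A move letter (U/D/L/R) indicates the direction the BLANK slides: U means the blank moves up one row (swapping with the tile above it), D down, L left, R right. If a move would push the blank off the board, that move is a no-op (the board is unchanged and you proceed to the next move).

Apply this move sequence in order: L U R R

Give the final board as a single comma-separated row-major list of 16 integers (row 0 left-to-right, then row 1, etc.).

After move 1 (L):
 6 12  5  4
 8  7  2 14
 3  1  0 15
10  9 11 13

After move 2 (U):
 6 12  5  4
 8  7  0 14
 3  1  2 15
10  9 11 13

After move 3 (R):
 6 12  5  4
 8  7 14  0
 3  1  2 15
10  9 11 13

After move 4 (R):
 6 12  5  4
 8  7 14  0
 3  1  2 15
10  9 11 13

Answer: 6, 12, 5, 4, 8, 7, 14, 0, 3, 1, 2, 15, 10, 9, 11, 13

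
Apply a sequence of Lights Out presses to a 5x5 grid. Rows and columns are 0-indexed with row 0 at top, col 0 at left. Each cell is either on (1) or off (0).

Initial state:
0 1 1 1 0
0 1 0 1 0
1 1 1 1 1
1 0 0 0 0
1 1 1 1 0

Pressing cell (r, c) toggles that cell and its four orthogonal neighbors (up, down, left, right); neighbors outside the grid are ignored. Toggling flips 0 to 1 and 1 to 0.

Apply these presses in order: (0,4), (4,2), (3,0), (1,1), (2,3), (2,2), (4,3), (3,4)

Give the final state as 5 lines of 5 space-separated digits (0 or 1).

Answer: 0 0 1 0 1
1 0 0 0 1
0 1 1 1 1
0 1 0 1 1
0 0 1 1 0

Derivation:
After press 1 at (0,4):
0 1 1 0 1
0 1 0 1 1
1 1 1 1 1
1 0 0 0 0
1 1 1 1 0

After press 2 at (4,2):
0 1 1 0 1
0 1 0 1 1
1 1 1 1 1
1 0 1 0 0
1 0 0 0 0

After press 3 at (3,0):
0 1 1 0 1
0 1 0 1 1
0 1 1 1 1
0 1 1 0 0
0 0 0 0 0

After press 4 at (1,1):
0 0 1 0 1
1 0 1 1 1
0 0 1 1 1
0 1 1 0 0
0 0 0 0 0

After press 5 at (2,3):
0 0 1 0 1
1 0 1 0 1
0 0 0 0 0
0 1 1 1 0
0 0 0 0 0

After press 6 at (2,2):
0 0 1 0 1
1 0 0 0 1
0 1 1 1 0
0 1 0 1 0
0 0 0 0 0

After press 7 at (4,3):
0 0 1 0 1
1 0 0 0 1
0 1 1 1 0
0 1 0 0 0
0 0 1 1 1

After press 8 at (3,4):
0 0 1 0 1
1 0 0 0 1
0 1 1 1 1
0 1 0 1 1
0 0 1 1 0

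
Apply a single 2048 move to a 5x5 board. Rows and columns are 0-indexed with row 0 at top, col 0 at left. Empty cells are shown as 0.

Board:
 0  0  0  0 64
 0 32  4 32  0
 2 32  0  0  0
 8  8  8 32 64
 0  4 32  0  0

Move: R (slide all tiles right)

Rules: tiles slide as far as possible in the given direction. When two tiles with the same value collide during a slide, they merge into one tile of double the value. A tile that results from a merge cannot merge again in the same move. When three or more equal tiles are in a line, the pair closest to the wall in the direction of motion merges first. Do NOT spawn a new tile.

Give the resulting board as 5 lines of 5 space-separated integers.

Answer:  0  0  0  0 64
 0  0 32  4 32
 0  0  0  2 32
 0  8 16 32 64
 0  0  0  4 32

Derivation:
Slide right:
row 0: [0, 0, 0, 0, 64] -> [0, 0, 0, 0, 64]
row 1: [0, 32, 4, 32, 0] -> [0, 0, 32, 4, 32]
row 2: [2, 32, 0, 0, 0] -> [0, 0, 0, 2, 32]
row 3: [8, 8, 8, 32, 64] -> [0, 8, 16, 32, 64]
row 4: [0, 4, 32, 0, 0] -> [0, 0, 0, 4, 32]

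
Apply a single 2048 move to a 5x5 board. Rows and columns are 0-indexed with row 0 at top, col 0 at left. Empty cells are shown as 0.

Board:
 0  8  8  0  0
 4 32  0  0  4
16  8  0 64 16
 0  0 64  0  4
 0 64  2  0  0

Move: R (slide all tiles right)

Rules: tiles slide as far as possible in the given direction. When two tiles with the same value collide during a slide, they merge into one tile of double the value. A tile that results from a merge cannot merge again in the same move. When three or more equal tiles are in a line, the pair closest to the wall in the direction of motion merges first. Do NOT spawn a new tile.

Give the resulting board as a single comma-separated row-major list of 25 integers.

Slide right:
row 0: [0, 8, 8, 0, 0] -> [0, 0, 0, 0, 16]
row 1: [4, 32, 0, 0, 4] -> [0, 0, 4, 32, 4]
row 2: [16, 8, 0, 64, 16] -> [0, 16, 8, 64, 16]
row 3: [0, 0, 64, 0, 4] -> [0, 0, 0, 64, 4]
row 4: [0, 64, 2, 0, 0] -> [0, 0, 0, 64, 2]

Answer: 0, 0, 0, 0, 16, 0, 0, 4, 32, 4, 0, 16, 8, 64, 16, 0, 0, 0, 64, 4, 0, 0, 0, 64, 2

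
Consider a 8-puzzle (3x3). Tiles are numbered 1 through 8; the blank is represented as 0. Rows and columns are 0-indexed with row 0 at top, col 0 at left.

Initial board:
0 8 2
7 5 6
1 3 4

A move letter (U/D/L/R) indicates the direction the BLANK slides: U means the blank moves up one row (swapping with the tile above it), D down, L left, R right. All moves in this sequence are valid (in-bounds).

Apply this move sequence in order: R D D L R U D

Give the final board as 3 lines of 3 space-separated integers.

Answer: 8 5 2
7 3 6
1 0 4

Derivation:
After move 1 (R):
8 0 2
7 5 6
1 3 4

After move 2 (D):
8 5 2
7 0 6
1 3 4

After move 3 (D):
8 5 2
7 3 6
1 0 4

After move 4 (L):
8 5 2
7 3 6
0 1 4

After move 5 (R):
8 5 2
7 3 6
1 0 4

After move 6 (U):
8 5 2
7 0 6
1 3 4

After move 7 (D):
8 5 2
7 3 6
1 0 4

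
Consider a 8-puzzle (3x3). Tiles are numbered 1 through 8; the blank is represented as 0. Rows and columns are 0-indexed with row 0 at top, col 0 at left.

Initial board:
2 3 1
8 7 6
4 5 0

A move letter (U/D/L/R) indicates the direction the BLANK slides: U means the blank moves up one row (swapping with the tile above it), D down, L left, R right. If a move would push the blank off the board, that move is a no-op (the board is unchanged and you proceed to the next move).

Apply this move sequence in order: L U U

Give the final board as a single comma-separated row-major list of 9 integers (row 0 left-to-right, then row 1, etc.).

Answer: 2, 0, 1, 8, 3, 6, 4, 7, 5

Derivation:
After move 1 (L):
2 3 1
8 7 6
4 0 5

After move 2 (U):
2 3 1
8 0 6
4 7 5

After move 3 (U):
2 0 1
8 3 6
4 7 5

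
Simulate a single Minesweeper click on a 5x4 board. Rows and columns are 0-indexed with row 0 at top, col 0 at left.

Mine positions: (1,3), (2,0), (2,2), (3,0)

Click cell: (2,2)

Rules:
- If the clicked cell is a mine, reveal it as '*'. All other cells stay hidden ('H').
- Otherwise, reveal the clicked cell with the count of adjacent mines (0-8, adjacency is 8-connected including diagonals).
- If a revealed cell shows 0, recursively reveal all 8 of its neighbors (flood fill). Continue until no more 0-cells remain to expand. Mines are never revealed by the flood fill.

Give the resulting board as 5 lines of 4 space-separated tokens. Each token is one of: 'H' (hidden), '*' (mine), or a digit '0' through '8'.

H H H H
H H H H
H H * H
H H H H
H H H H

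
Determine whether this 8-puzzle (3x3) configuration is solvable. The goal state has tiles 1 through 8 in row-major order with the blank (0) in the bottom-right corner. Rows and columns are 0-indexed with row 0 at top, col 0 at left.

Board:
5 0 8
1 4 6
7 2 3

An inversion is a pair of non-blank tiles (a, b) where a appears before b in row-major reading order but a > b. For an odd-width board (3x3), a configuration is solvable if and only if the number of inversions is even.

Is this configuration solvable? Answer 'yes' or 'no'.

Inversions (pairs i<j in row-major order where tile[i] > tile[j] > 0): 16
16 is even, so the puzzle is solvable.

Answer: yes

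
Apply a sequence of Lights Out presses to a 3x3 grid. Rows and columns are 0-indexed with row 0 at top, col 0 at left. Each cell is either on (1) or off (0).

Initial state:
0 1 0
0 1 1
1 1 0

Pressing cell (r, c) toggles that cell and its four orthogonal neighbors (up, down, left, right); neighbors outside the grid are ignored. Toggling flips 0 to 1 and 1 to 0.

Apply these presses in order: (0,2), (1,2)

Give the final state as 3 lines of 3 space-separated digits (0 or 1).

After press 1 at (0,2):
0 0 1
0 1 0
1 1 0

After press 2 at (1,2):
0 0 0
0 0 1
1 1 1

Answer: 0 0 0
0 0 1
1 1 1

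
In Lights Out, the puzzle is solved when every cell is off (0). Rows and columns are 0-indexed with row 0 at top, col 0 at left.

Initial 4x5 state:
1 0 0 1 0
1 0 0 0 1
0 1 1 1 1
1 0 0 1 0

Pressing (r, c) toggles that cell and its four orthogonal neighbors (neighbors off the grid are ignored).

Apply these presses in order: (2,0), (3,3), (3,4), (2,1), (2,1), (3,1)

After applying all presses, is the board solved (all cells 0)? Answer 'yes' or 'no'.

Answer: no

Derivation:
After press 1 at (2,0):
1 0 0 1 0
0 0 0 0 1
1 0 1 1 1
0 0 0 1 0

After press 2 at (3,3):
1 0 0 1 0
0 0 0 0 1
1 0 1 0 1
0 0 1 0 1

After press 3 at (3,4):
1 0 0 1 0
0 0 0 0 1
1 0 1 0 0
0 0 1 1 0

After press 4 at (2,1):
1 0 0 1 0
0 1 0 0 1
0 1 0 0 0
0 1 1 1 0

After press 5 at (2,1):
1 0 0 1 0
0 0 0 0 1
1 0 1 0 0
0 0 1 1 0

After press 6 at (3,1):
1 0 0 1 0
0 0 0 0 1
1 1 1 0 0
1 1 0 1 0

Lights still on: 9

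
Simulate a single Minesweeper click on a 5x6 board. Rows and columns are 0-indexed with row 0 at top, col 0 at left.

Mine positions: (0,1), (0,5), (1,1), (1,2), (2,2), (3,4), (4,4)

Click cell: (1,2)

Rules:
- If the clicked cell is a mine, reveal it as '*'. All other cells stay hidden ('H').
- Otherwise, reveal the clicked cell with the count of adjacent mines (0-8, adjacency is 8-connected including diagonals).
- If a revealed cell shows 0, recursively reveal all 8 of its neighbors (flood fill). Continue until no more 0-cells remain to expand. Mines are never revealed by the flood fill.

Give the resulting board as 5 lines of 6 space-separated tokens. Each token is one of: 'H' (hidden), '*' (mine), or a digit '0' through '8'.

H H H H H H
H H * H H H
H H H H H H
H H H H H H
H H H H H H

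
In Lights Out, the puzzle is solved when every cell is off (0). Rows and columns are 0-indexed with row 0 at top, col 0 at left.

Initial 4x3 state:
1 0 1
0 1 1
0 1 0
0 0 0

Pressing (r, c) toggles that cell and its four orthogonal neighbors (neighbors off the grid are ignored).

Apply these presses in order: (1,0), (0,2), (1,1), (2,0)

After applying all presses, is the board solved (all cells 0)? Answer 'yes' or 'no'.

After press 1 at (1,0):
0 0 1
1 0 1
1 1 0
0 0 0

After press 2 at (0,2):
0 1 0
1 0 0
1 1 0
0 0 0

After press 3 at (1,1):
0 0 0
0 1 1
1 0 0
0 0 0

After press 4 at (2,0):
0 0 0
1 1 1
0 1 0
1 0 0

Lights still on: 5

Answer: no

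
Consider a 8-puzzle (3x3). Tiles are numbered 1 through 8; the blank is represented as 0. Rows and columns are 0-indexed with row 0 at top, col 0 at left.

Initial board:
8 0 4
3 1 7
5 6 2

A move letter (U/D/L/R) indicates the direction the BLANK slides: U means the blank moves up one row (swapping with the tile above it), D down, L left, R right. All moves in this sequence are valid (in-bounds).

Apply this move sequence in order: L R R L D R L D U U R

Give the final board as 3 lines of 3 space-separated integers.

Answer: 8 4 0
3 1 7
5 6 2

Derivation:
After move 1 (L):
0 8 4
3 1 7
5 6 2

After move 2 (R):
8 0 4
3 1 7
5 6 2

After move 3 (R):
8 4 0
3 1 7
5 6 2

After move 4 (L):
8 0 4
3 1 7
5 6 2

After move 5 (D):
8 1 4
3 0 7
5 6 2

After move 6 (R):
8 1 4
3 7 0
5 6 2

After move 7 (L):
8 1 4
3 0 7
5 6 2

After move 8 (D):
8 1 4
3 6 7
5 0 2

After move 9 (U):
8 1 4
3 0 7
5 6 2

After move 10 (U):
8 0 4
3 1 7
5 6 2

After move 11 (R):
8 4 0
3 1 7
5 6 2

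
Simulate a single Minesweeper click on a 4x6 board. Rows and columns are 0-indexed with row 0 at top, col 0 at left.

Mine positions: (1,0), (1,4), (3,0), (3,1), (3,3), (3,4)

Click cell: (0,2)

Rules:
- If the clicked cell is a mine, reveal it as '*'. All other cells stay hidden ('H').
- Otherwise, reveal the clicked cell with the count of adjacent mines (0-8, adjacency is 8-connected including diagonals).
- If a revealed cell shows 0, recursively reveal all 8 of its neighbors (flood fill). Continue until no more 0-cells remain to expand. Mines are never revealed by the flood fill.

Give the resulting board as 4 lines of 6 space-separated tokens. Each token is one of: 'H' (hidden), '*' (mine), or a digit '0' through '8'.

H 1 0 1 H H
H 1 0 1 H H
H 3 2 3 H H
H H H H H H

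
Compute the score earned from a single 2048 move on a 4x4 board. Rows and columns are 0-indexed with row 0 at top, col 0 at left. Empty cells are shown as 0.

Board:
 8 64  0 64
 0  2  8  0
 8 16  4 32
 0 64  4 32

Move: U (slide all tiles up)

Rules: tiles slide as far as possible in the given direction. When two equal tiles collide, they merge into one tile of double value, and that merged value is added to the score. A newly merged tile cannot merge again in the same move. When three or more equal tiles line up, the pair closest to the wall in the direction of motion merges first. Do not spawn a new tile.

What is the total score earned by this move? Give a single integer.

Slide up:
col 0: [8, 0, 8, 0] -> [16, 0, 0, 0]  score +16 (running 16)
col 1: [64, 2, 16, 64] -> [64, 2, 16, 64]  score +0 (running 16)
col 2: [0, 8, 4, 4] -> [8, 8, 0, 0]  score +8 (running 24)
col 3: [64, 0, 32, 32] -> [64, 64, 0, 0]  score +64 (running 88)
Board after move:
16 64  8 64
 0  2  8 64
 0 16  0  0
 0 64  0  0

Answer: 88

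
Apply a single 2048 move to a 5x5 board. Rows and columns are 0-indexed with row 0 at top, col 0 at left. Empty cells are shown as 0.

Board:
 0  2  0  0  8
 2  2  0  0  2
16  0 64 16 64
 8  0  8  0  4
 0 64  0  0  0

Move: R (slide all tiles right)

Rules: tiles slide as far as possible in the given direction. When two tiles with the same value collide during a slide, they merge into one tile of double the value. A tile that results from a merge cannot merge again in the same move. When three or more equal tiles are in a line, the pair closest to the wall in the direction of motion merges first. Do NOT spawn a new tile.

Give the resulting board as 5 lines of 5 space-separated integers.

Slide right:
row 0: [0, 2, 0, 0, 8] -> [0, 0, 0, 2, 8]
row 1: [2, 2, 0, 0, 2] -> [0, 0, 0, 2, 4]
row 2: [16, 0, 64, 16, 64] -> [0, 16, 64, 16, 64]
row 3: [8, 0, 8, 0, 4] -> [0, 0, 0, 16, 4]
row 4: [0, 64, 0, 0, 0] -> [0, 0, 0, 0, 64]

Answer:  0  0  0  2  8
 0  0  0  2  4
 0 16 64 16 64
 0  0  0 16  4
 0  0  0  0 64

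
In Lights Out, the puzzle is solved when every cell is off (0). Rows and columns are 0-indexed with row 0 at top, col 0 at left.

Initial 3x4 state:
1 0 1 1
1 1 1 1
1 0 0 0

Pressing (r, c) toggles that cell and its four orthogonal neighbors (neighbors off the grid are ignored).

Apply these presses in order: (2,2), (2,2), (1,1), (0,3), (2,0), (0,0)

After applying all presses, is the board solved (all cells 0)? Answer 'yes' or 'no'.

Answer: yes

Derivation:
After press 1 at (2,2):
1 0 1 1
1 1 0 1
1 1 1 1

After press 2 at (2,2):
1 0 1 1
1 1 1 1
1 0 0 0

After press 3 at (1,1):
1 1 1 1
0 0 0 1
1 1 0 0

After press 4 at (0,3):
1 1 0 0
0 0 0 0
1 1 0 0

After press 5 at (2,0):
1 1 0 0
1 0 0 0
0 0 0 0

After press 6 at (0,0):
0 0 0 0
0 0 0 0
0 0 0 0

Lights still on: 0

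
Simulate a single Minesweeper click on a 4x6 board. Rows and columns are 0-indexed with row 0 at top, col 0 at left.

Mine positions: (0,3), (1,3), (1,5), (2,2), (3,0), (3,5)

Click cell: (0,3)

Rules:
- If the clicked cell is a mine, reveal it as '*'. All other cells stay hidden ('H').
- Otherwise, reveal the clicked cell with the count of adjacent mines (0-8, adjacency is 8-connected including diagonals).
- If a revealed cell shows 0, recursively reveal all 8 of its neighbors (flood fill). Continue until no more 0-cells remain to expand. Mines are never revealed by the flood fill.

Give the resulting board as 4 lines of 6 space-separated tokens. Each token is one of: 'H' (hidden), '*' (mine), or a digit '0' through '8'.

H H H * H H
H H H H H H
H H H H H H
H H H H H H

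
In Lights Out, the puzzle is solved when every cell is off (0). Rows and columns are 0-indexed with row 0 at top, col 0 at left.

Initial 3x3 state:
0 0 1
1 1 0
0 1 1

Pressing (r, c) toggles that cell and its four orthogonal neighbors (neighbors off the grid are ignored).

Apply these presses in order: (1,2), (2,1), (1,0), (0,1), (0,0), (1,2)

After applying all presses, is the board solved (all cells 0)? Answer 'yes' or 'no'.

Answer: no

Derivation:
After press 1 at (1,2):
0 0 0
1 0 1
0 1 0

After press 2 at (2,1):
0 0 0
1 1 1
1 0 1

After press 3 at (1,0):
1 0 0
0 0 1
0 0 1

After press 4 at (0,1):
0 1 1
0 1 1
0 0 1

After press 5 at (0,0):
1 0 1
1 1 1
0 0 1

After press 6 at (1,2):
1 0 0
1 0 0
0 0 0

Lights still on: 2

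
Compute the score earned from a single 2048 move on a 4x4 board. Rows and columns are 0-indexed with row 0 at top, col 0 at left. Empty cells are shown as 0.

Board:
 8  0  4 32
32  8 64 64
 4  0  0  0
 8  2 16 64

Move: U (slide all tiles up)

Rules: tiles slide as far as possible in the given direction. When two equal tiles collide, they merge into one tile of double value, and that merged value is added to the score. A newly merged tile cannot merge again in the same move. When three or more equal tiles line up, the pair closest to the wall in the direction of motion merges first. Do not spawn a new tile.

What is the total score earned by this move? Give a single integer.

Slide up:
col 0: [8, 32, 4, 8] -> [8, 32, 4, 8]  score +0 (running 0)
col 1: [0, 8, 0, 2] -> [8, 2, 0, 0]  score +0 (running 0)
col 2: [4, 64, 0, 16] -> [4, 64, 16, 0]  score +0 (running 0)
col 3: [32, 64, 0, 64] -> [32, 128, 0, 0]  score +128 (running 128)
Board after move:
  8   8   4  32
 32   2  64 128
  4   0  16   0
  8   0   0   0

Answer: 128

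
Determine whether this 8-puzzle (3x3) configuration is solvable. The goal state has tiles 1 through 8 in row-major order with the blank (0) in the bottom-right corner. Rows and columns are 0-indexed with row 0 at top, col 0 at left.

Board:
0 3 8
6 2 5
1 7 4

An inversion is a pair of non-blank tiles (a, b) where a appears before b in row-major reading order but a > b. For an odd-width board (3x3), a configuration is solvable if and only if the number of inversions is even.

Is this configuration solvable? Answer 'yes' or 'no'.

Answer: yes

Derivation:
Inversions (pairs i<j in row-major order where tile[i] > tile[j] > 0): 16
16 is even, so the puzzle is solvable.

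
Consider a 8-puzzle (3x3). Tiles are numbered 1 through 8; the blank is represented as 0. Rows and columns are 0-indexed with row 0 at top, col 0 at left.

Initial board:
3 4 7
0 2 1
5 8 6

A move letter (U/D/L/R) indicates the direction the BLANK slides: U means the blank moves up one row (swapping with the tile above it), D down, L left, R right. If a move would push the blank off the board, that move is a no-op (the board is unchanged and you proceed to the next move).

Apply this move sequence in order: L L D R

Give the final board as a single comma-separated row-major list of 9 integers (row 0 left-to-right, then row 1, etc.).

Answer: 3, 4, 7, 5, 2, 1, 8, 0, 6

Derivation:
After move 1 (L):
3 4 7
0 2 1
5 8 6

After move 2 (L):
3 4 7
0 2 1
5 8 6

After move 3 (D):
3 4 7
5 2 1
0 8 6

After move 4 (R):
3 4 7
5 2 1
8 0 6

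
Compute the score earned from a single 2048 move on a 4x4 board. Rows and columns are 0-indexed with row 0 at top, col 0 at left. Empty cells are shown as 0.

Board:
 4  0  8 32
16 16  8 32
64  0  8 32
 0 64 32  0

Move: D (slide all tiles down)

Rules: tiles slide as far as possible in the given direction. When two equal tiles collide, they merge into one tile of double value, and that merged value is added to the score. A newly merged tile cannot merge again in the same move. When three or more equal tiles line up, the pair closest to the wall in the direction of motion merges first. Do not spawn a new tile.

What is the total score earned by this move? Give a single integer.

Slide down:
col 0: [4, 16, 64, 0] -> [0, 4, 16, 64]  score +0 (running 0)
col 1: [0, 16, 0, 64] -> [0, 0, 16, 64]  score +0 (running 0)
col 2: [8, 8, 8, 32] -> [0, 8, 16, 32]  score +16 (running 16)
col 3: [32, 32, 32, 0] -> [0, 0, 32, 64]  score +64 (running 80)
Board after move:
 0  0  0  0
 4  0  8  0
16 16 16 32
64 64 32 64

Answer: 80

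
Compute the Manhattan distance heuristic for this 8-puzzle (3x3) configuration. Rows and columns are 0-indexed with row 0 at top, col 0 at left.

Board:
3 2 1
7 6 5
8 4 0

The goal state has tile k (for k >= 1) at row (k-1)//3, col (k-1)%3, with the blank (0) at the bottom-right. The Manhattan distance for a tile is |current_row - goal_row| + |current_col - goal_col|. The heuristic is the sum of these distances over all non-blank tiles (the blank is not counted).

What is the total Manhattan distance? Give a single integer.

Tile 3: (0,0)->(0,2) = 2
Tile 2: (0,1)->(0,1) = 0
Tile 1: (0,2)->(0,0) = 2
Tile 7: (1,0)->(2,0) = 1
Tile 6: (1,1)->(1,2) = 1
Tile 5: (1,2)->(1,1) = 1
Tile 8: (2,0)->(2,1) = 1
Tile 4: (2,1)->(1,0) = 2
Sum: 2 + 0 + 2 + 1 + 1 + 1 + 1 + 2 = 10

Answer: 10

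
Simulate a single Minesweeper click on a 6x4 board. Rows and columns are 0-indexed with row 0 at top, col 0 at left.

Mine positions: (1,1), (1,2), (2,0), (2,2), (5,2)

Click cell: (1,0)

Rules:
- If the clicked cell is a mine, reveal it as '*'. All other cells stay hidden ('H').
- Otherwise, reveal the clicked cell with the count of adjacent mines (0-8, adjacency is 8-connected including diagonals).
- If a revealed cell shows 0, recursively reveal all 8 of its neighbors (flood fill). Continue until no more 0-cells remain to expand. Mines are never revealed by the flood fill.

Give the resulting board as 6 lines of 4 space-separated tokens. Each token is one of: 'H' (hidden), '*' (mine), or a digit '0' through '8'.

H H H H
2 H H H
H H H H
H H H H
H H H H
H H H H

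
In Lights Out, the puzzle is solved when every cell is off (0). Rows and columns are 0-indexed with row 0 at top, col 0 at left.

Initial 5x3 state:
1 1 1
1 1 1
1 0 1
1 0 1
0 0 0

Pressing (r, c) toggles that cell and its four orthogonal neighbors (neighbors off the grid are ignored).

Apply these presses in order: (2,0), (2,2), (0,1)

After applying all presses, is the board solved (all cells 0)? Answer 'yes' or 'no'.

Answer: yes

Derivation:
After press 1 at (2,0):
1 1 1
0 1 1
0 1 1
0 0 1
0 0 0

After press 2 at (2,2):
1 1 1
0 1 0
0 0 0
0 0 0
0 0 0

After press 3 at (0,1):
0 0 0
0 0 0
0 0 0
0 0 0
0 0 0

Lights still on: 0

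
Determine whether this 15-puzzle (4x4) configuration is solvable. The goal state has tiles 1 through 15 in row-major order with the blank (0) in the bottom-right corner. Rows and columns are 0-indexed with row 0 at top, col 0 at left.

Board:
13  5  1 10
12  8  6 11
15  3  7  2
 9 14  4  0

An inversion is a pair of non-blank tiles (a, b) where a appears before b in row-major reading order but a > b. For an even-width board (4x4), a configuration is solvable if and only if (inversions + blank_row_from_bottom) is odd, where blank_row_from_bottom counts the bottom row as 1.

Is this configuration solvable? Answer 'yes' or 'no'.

Answer: no

Derivation:
Inversions: 55
Blank is in row 3 (0-indexed from top), which is row 1 counting from the bottom (bottom = 1).
55 + 1 = 56, which is even, so the puzzle is not solvable.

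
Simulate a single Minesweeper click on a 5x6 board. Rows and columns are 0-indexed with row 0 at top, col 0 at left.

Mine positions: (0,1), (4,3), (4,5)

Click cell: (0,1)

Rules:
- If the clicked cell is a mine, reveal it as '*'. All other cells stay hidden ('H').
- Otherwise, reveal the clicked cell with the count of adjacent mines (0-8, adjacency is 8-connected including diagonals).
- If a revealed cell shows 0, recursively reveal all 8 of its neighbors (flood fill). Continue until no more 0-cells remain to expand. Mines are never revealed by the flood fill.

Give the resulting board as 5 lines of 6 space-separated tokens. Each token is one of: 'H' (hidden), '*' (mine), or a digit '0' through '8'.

H * H H H H
H H H H H H
H H H H H H
H H H H H H
H H H H H H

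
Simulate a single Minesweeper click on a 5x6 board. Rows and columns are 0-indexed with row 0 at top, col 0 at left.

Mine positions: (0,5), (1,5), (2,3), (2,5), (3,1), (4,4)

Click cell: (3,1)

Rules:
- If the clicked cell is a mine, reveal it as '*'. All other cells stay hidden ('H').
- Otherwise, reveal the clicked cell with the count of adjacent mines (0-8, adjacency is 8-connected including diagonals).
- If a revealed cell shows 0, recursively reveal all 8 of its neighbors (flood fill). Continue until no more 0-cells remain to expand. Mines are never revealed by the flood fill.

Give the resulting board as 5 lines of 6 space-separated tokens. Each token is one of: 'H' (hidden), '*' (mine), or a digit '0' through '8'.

H H H H H H
H H H H H H
H H H H H H
H * H H H H
H H H H H H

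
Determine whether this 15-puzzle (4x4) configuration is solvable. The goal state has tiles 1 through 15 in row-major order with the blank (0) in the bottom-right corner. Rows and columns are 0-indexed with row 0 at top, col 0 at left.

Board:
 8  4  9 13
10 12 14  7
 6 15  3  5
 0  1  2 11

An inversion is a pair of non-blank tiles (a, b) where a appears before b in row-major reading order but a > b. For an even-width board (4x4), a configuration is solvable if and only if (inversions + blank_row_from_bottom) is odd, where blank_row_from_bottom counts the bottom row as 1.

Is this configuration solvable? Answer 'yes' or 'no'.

Inversions: 63
Blank is in row 3 (0-indexed from top), which is row 1 counting from the bottom (bottom = 1).
63 + 1 = 64, which is even, so the puzzle is not solvable.

Answer: no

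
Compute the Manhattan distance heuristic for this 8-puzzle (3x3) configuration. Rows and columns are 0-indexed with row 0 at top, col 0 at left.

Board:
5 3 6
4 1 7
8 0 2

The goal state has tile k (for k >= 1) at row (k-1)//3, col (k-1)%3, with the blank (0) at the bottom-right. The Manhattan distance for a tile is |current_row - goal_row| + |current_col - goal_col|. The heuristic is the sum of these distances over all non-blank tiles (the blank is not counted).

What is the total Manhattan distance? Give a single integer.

Answer: 13

Derivation:
Tile 5: (0,0)->(1,1) = 2
Tile 3: (0,1)->(0,2) = 1
Tile 6: (0,2)->(1,2) = 1
Tile 4: (1,0)->(1,0) = 0
Tile 1: (1,1)->(0,0) = 2
Tile 7: (1,2)->(2,0) = 3
Tile 8: (2,0)->(2,1) = 1
Tile 2: (2,2)->(0,1) = 3
Sum: 2 + 1 + 1 + 0 + 2 + 3 + 1 + 3 = 13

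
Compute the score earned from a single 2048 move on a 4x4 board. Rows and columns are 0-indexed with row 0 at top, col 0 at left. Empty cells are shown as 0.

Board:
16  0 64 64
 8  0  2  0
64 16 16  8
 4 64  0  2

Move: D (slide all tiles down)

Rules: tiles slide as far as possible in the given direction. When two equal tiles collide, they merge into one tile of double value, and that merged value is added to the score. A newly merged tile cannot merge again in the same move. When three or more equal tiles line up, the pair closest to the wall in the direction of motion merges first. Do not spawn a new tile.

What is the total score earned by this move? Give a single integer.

Answer: 0

Derivation:
Slide down:
col 0: [16, 8, 64, 4] -> [16, 8, 64, 4]  score +0 (running 0)
col 1: [0, 0, 16, 64] -> [0, 0, 16, 64]  score +0 (running 0)
col 2: [64, 2, 16, 0] -> [0, 64, 2, 16]  score +0 (running 0)
col 3: [64, 0, 8, 2] -> [0, 64, 8, 2]  score +0 (running 0)
Board after move:
16  0  0  0
 8  0 64 64
64 16  2  8
 4 64 16  2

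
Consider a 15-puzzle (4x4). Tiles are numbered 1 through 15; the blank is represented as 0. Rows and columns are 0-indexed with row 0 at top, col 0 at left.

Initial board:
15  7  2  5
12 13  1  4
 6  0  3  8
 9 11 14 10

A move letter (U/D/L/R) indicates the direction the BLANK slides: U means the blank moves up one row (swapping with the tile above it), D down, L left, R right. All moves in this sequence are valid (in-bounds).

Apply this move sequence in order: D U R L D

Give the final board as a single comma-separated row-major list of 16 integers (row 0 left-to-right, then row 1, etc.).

After move 1 (D):
15  7  2  5
12 13  1  4
 6 11  3  8
 9  0 14 10

After move 2 (U):
15  7  2  5
12 13  1  4
 6  0  3  8
 9 11 14 10

After move 3 (R):
15  7  2  5
12 13  1  4
 6  3  0  8
 9 11 14 10

After move 4 (L):
15  7  2  5
12 13  1  4
 6  0  3  8
 9 11 14 10

After move 5 (D):
15  7  2  5
12 13  1  4
 6 11  3  8
 9  0 14 10

Answer: 15, 7, 2, 5, 12, 13, 1, 4, 6, 11, 3, 8, 9, 0, 14, 10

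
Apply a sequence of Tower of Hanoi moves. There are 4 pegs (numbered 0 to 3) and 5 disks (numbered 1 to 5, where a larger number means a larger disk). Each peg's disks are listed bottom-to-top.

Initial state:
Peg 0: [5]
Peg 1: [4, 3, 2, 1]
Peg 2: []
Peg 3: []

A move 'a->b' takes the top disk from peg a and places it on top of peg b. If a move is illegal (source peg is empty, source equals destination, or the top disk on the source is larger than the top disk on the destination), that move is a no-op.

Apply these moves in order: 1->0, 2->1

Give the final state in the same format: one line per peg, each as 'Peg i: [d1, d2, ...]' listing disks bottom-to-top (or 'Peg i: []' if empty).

Answer: Peg 0: [5, 1]
Peg 1: [4, 3, 2]
Peg 2: []
Peg 3: []

Derivation:
After move 1 (1->0):
Peg 0: [5, 1]
Peg 1: [4, 3, 2]
Peg 2: []
Peg 3: []

After move 2 (2->1):
Peg 0: [5, 1]
Peg 1: [4, 3, 2]
Peg 2: []
Peg 3: []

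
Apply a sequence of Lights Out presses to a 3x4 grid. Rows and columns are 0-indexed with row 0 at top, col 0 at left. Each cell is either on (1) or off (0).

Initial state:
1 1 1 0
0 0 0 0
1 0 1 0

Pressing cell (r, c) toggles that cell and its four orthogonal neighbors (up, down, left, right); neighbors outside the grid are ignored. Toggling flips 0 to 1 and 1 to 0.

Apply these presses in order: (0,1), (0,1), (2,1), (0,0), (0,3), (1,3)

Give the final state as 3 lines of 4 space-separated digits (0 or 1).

Answer: 0 0 0 0
1 1 1 0
0 1 0 1

Derivation:
After press 1 at (0,1):
0 0 0 0
0 1 0 0
1 0 1 0

After press 2 at (0,1):
1 1 1 0
0 0 0 0
1 0 1 0

After press 3 at (2,1):
1 1 1 0
0 1 0 0
0 1 0 0

After press 4 at (0,0):
0 0 1 0
1 1 0 0
0 1 0 0

After press 5 at (0,3):
0 0 0 1
1 1 0 1
0 1 0 0

After press 6 at (1,3):
0 0 0 0
1 1 1 0
0 1 0 1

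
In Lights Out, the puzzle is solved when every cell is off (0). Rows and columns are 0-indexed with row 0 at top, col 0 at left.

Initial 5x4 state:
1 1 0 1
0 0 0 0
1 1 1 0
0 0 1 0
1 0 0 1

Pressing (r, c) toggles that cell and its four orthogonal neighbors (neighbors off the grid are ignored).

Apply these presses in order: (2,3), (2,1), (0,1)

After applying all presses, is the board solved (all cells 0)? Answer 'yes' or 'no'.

After press 1 at (2,3):
1 1 0 1
0 0 0 1
1 1 0 1
0 0 1 1
1 0 0 1

After press 2 at (2,1):
1 1 0 1
0 1 0 1
0 0 1 1
0 1 1 1
1 0 0 1

After press 3 at (0,1):
0 0 1 1
0 0 0 1
0 0 1 1
0 1 1 1
1 0 0 1

Lights still on: 10

Answer: no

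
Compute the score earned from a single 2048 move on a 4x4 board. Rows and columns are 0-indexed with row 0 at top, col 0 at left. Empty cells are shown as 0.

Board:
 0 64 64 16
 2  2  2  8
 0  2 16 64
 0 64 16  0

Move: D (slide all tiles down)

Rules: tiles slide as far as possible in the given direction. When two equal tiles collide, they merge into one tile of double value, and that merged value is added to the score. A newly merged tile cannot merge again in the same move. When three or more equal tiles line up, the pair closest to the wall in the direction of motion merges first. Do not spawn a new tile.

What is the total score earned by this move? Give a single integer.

Slide down:
col 0: [0, 2, 0, 0] -> [0, 0, 0, 2]  score +0 (running 0)
col 1: [64, 2, 2, 64] -> [0, 64, 4, 64]  score +4 (running 4)
col 2: [64, 2, 16, 16] -> [0, 64, 2, 32]  score +32 (running 36)
col 3: [16, 8, 64, 0] -> [0, 16, 8, 64]  score +0 (running 36)
Board after move:
 0  0  0  0
 0 64 64 16
 0  4  2  8
 2 64 32 64

Answer: 36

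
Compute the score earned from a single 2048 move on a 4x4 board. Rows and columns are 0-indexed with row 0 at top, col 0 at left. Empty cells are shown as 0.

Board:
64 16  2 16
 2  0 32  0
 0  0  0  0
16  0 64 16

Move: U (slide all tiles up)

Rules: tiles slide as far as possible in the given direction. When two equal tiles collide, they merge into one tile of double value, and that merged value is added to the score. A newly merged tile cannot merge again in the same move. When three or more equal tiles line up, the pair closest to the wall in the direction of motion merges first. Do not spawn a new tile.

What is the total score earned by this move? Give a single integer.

Answer: 32

Derivation:
Slide up:
col 0: [64, 2, 0, 16] -> [64, 2, 16, 0]  score +0 (running 0)
col 1: [16, 0, 0, 0] -> [16, 0, 0, 0]  score +0 (running 0)
col 2: [2, 32, 0, 64] -> [2, 32, 64, 0]  score +0 (running 0)
col 3: [16, 0, 0, 16] -> [32, 0, 0, 0]  score +32 (running 32)
Board after move:
64 16  2 32
 2  0 32  0
16  0 64  0
 0  0  0  0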